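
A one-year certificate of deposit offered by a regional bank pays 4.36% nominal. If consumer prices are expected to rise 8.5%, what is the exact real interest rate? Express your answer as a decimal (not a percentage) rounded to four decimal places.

1 + r = 1.04360 / 1.08500 = 0.961843
r = 0.961843 − 1 = -3.8157%, i.e. -0.0382.

-0.0382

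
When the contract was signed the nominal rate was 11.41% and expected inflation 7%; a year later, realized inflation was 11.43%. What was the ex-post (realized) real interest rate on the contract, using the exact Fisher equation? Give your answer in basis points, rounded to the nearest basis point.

-2 basis points

Ex-post: (1 + 0.1141)/(1 + 0.1143) − 1 = -0.0179%
So the realized real rate is -2 basis points.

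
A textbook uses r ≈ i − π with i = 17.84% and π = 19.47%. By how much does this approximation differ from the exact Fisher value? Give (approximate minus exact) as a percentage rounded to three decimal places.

Approximate: r ≈ 17.840% − 19.470% = -1.6300%
Exact: (1 + 0.1784)/(1 + 0.1947) − 1 = -1.3644%
Error = -1.6300% − (-1.3644%) = -0.2656% → -0.266%.

-0.266%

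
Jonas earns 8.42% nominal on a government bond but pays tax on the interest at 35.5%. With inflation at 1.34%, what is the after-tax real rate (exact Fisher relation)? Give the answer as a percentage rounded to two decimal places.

4.04%

After-tax nominal return = 8.42% × (1 − 0.355) = 5.4309%.
1 + r = 1.054309 / 1.01340 = 1.040368
After-tax real rate = 1.040368 − 1 → 4.04%.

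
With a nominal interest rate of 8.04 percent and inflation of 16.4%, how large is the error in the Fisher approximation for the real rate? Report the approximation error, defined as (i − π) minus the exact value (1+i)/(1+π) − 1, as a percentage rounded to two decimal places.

Approximate: r ≈ 8.040% − 16.400% = -8.3600%
Exact: (1 + 0.0804)/(1 + 0.1640) − 1 = -7.1821%
Error = -8.3600% − (-7.1821%) = -1.1779% → -1.18%.

-1.18%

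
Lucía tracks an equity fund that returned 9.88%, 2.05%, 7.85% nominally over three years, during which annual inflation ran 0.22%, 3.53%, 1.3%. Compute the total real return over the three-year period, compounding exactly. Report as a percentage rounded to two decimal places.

Compound the nominal returns: 1.0988 × 1.0205 × 1.0785 = 1.209349.
Compound inflation: 1.0022 × 1.0353 × 1.0130 = 1.051066.
Deflate: 1.209349 / 1.051066 = 1.150593.
Total real return = 1.150593 − 1 → 15.06%.

15.06%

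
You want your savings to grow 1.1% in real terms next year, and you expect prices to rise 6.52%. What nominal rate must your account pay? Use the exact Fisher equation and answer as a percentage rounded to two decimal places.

(1 + i) = (1 + r)(1 + π) = 1.01100 × 1.06520 = 1.0769172
i = 1.0769172 − 1, so the required nominal rate is 7.69%.

7.69%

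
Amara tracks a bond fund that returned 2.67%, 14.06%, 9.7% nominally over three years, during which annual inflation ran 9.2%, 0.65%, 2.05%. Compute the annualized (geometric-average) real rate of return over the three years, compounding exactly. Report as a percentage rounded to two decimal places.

Compound the nominal returns: 1.0267 × 1.1406 × 1.0970 = 1.28464626.
Compound inflation: 1.0920 × 1.0065 × 1.0205 = 1.12162951.
Deflate: 1.28464626 / 1.12162951 = 1.14533921.
Annualized real rate = 1.14533921^(1/3) − 1 = 4.6272% → 4.63%.

4.63%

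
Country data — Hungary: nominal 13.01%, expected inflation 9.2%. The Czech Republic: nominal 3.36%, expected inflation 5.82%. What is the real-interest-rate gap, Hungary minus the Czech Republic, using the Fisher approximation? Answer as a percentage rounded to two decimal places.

6.27%

Hungary: 13.01% − 9.2% = 3.810%
The Czech Republic: 3.36% − 5.82% = -2.460%
Differential = 6.270% → 6.27%.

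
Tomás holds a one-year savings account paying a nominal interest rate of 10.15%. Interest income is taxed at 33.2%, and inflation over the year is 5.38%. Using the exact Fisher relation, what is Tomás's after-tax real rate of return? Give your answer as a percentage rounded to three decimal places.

After-tax nominal return = 10.15% × (1 − 0.332) = 6.7802%.
1 + r = 1.067802 / 1.05380 = 1.013287
After-tax real rate = 1.013287 − 1 → 1.329%.

1.329%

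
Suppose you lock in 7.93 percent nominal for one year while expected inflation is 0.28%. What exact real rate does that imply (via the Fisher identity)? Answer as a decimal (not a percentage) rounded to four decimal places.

1 + r = 1.07930 / 1.00280 = 1.076286
r = 1.076286 − 1 = 7.6286%, i.e. 0.0763.

0.0763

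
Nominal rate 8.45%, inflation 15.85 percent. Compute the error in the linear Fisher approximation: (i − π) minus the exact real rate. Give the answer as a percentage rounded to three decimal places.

-1.012%

Approximate: r ≈ 8.450% − 15.850% = -7.4000%
Exact: (1 + 0.0845)/(1 + 0.1585) − 1 = -6.3876%
Error = -7.4000% − (-6.3876%) = -1.0124% → -1.012%.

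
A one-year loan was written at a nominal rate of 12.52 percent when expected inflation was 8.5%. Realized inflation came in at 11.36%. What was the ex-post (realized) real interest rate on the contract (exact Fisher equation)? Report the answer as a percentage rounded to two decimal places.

1.04%

Ex-post: (1 + 0.1252)/(1 + 0.1136) − 1 = 1.0417%
So the realized real rate is 1.04%.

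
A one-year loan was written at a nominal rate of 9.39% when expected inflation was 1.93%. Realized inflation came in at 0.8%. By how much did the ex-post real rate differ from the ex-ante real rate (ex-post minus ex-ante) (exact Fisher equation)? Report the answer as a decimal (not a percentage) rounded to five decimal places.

0.01203

Ex-ante: (1 + 0.0939)/(1 + 0.0193) − 1 = 7.3187%
Ex-post: (1 + 0.0939)/(1 + 0.0080) − 1 = 8.5218%
Difference (ex-post − ex-ante) = 1.2031% → 0.01203.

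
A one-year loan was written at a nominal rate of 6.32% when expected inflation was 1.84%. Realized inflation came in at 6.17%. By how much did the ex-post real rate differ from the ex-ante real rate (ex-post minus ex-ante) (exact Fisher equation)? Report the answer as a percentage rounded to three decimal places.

-4.258%

Ex-ante: (1 + 0.0632)/(1 + 0.0184) − 1 = 4.3991%
Ex-post: (1 + 0.0632)/(1 + 0.0617) − 1 = 0.1413%
Difference (ex-post − ex-ante) = -4.2578% → -4.258%.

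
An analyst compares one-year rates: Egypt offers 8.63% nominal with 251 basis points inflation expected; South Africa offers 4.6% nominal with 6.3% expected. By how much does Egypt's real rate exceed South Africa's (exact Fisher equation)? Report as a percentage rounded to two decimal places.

7.57%

Egypt: (1 + 0.0863)/(1 + 0.0251) − 1 = 5.9701%
South Africa: (1 + 0.0460)/(1 + 0.0630) − 1 = -1.5992%
Differential = 5.9701% − (-1.5992%) = 7.5694% → 7.57%.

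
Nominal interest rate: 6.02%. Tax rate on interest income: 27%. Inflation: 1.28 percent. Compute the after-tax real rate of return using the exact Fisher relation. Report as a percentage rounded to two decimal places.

3.08%

After-tax nominal return = 6.02% × (1 − 0.27) = 4.3946%.
1 + r = 1.043946 / 1.01280 = 1.030752
After-tax real rate = 1.030752 − 1 → 3.08%.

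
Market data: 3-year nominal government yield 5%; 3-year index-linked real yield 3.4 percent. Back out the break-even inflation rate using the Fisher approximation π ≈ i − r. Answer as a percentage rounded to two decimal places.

1.60%

π ≈ i − r = 5% − 3.4% → 1.60%.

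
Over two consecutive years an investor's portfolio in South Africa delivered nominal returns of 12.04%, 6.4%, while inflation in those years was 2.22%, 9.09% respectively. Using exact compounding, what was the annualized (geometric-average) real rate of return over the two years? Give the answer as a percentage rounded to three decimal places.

Compound the nominal returns: 1.1204 × 1.0640 = 1.19210560.
Compound inflation: 1.0222 × 1.0909 = 1.11511798.
Deflate: 1.19210560 / 1.11511798 = 1.06903989.
Annualized real rate = 1.06903989^(1/2) − 1 = 3.3944% → 3.394%.

3.394%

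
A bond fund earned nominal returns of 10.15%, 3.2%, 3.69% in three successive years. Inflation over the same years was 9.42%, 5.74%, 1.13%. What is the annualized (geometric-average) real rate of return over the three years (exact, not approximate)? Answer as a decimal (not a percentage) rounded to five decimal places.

Nominal growth factor = 1.1015 × 1.0320 × 1.0369 = 1.17869400
Price-level growth factor = 1.0942 × 1.0574 × 1.0113 = 1.17008126
Real growth factor = 1.17869400 / 1.17008126 = 1.00736081
Annualized real rate = 1.00736081^(1/3) − 1 = 0.2448% → 0.00245.

0.00245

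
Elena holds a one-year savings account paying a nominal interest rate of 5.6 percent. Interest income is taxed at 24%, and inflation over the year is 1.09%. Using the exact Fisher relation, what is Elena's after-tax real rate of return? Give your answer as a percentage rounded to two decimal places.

3.13%

After-tax nominal return = 5.6% × (1 − 0.24) = 4.2560%.
1 + r = 1.04256 / 1.01090 = 1.031319
After-tax real rate = 1.031319 − 1 → 3.13%.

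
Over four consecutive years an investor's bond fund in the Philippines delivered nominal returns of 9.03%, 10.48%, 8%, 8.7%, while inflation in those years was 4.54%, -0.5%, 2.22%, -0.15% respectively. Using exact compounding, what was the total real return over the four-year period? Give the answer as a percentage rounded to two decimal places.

33.20%

Nominal growth factor = 1.0903 × 1.1048 × 1.0800 × 1.0870 = 1.414109
Price-level growth factor = 1.0454 × 0.9950 × 1.0222 × 0.9985 = 1.061670
Real growth factor = 1.414109 / 1.061670 = 1.331967
Total real return = 1.331967 − 1 → 33.20%.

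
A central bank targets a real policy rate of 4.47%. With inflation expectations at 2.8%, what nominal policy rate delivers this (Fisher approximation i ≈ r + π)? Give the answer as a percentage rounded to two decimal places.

7.27%

i ≈ r + π = 4.47% + 2.8% = 7.27%.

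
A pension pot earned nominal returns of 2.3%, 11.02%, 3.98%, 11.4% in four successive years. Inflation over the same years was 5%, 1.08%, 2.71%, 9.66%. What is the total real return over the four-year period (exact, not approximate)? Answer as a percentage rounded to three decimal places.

Compound the nominal returns: 1.0230 × 1.1102 × 1.0398 × 1.1140 = 1.315564.
Compound inflation: 1.0500 × 1.0108 × 1.0271 × 1.0966 = 1.195406.
Deflate: 1.315564 / 1.195406 = 1.100516.
Total real return = 1.100516 − 1 → 10.052%.

10.052%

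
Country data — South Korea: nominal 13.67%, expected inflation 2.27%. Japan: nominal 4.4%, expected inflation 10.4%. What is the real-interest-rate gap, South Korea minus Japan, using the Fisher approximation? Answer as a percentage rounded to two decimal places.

South Korea: 13.67% − 2.27% = 11.400%
Japan: 4.4% − 10.4% = -6.000%
Differential = 17.400% → 17.40%.

17.40%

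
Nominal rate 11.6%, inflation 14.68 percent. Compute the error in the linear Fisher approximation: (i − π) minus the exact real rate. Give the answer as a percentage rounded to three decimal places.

Approximate: r ≈ 11.600% − 14.680% = -3.0800%
Exact: (1 + 0.1160)/(1 + 0.1468) − 1 = -2.6857%
Error = -3.0800% − (-2.6857%) = -0.3943% → -0.394%.

-0.394%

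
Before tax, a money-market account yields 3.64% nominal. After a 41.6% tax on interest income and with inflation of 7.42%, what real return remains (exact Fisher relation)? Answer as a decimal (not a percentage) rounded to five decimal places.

After-tax nominal return = 3.64% × (1 − 0.416) = 2.12576%.
1 + r = 1.0212576 / 1.07420 = 0.9507146
After-tax real rate = 0.9507146 − 1 → -0.04929.

-0.04929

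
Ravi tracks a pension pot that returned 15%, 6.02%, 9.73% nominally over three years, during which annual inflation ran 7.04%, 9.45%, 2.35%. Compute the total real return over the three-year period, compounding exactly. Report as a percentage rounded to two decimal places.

11.57%

Compound the nominal returns: 1.1500 × 1.0602 × 1.0973 = 1.337861.
Compound inflation: 1.0704 × 1.0945 × 1.0235 = 1.199084.
Deflate: 1.337861 / 1.199084 = 1.115736.
Total real return = 1.115736 − 1 → 11.57%.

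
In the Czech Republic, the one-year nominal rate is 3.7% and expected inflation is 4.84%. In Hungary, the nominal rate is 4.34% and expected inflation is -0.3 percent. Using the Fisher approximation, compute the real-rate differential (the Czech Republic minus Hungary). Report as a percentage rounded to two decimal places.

-5.78%

The Czech Republic: 3.7% − 4.84% = -1.140%
Hungary: 4.34% − (-0.3%) = 4.640%
Differential = -5.780% → -5.78%.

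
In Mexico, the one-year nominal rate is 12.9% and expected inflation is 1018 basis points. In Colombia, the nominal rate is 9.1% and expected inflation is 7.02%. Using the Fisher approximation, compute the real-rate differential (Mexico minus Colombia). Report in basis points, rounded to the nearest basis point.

Mexico: 12.9% − 10.18% = 2.720%
Colombia: 9.1% − 7.02% = 2.080%
Differential = 0.640% → 64 basis points.

64 basis points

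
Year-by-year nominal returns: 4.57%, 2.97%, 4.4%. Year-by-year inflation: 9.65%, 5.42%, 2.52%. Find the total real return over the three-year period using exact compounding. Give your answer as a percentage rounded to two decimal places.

Nominal growth factor = 1.0457 × 1.0297 × 1.0440 = 1.124135
Price-level growth factor = 1.0965 × 1.0542 × 1.0252 = 1.185060
Real growth factor = 1.124135 / 1.185060 = 0.948589
Total real return = 0.948589 − 1 → -5.14%.

-5.14%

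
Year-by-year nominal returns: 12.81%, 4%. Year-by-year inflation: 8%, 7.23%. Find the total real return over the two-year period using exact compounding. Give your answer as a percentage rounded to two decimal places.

1.31%

Compound the nominal returns: 1.1281 × 1.0400 = 1.173224.
Compound inflation: 1.0800 × 1.0723 = 1.158084.
Deflate: 1.173224 / 1.158084 = 1.013073.
Total real return = 1.013073 − 1 → 1.31%.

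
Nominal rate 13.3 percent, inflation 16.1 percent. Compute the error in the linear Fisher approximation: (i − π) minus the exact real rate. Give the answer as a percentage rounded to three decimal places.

-0.388%

Approximate: r ≈ 13.300% − 16.100% = -2.8000%
Exact: (1 + 0.1330)/(1 + 0.1610) − 1 = -2.4117%
Error = -2.8000% − (-2.4117%) = -0.3883% → -0.388%.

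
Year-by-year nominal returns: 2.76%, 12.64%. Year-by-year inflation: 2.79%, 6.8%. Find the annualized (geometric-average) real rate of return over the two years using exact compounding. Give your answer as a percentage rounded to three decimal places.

2.683%

Compound the nominal returns: 1.0276 × 1.1264 = 1.15748864.
Compound inflation: 1.0279 × 1.0680 = 1.09779720.
Deflate: 1.15748864 / 1.09779720 = 1.05437383.
Annualized real rate = 1.05437383^(1/2) − 1 = 2.6827% → 2.683%.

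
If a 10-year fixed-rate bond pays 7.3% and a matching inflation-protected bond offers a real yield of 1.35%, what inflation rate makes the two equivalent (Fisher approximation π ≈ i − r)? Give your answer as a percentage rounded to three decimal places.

5.950%

π ≈ i − r = 7.3% − 1.35% → 5.950%.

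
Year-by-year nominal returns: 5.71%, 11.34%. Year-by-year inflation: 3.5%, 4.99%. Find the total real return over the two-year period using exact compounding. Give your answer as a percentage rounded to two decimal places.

Nominal growth factor = 1.0571 × 1.1134 = 1.176975
Price-level growth factor = 1.0350 × 1.0499 = 1.086647
Real growth factor = 1.176975 / 1.086647 = 1.083126
Total real return = 1.083126 − 1 → 8.31%.

8.31%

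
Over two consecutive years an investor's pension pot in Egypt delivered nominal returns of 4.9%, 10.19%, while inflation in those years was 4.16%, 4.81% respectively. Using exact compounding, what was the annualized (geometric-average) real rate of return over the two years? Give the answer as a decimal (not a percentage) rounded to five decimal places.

0.02898

Compound the nominal returns: 1.0490 × 1.1019 = 1.15589310.
Compound inflation: 1.0416 × 1.0481 = 1.09170096.
Deflate: 1.15589310 / 1.09170096 = 1.05880011.
Annualized real rate = 1.05880011^(1/2) − 1 = 2.8980% → 0.02898.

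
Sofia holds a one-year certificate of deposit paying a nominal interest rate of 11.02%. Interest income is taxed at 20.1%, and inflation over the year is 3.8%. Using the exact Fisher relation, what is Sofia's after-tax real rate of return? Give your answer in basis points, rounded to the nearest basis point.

After-tax nominal return = 11.02% × (1 − 0.201) = 8.80498%.
1 + r = 1.0880498 / 1.03800 = 1.048218
After-tax real rate = 1.048218 − 1 → 482 basis points.

482 basis points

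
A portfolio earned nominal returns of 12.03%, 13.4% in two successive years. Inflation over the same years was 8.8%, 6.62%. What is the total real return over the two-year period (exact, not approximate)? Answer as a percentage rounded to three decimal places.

Compound the nominal returns: 1.1203 × 1.1340 = 1.270420.
Compound inflation: 1.0880 × 1.0662 = 1.160026.
Deflate: 1.270420 / 1.160026 = 1.095166.
Total real return = 1.095166 − 1 → 9.517%.

9.517%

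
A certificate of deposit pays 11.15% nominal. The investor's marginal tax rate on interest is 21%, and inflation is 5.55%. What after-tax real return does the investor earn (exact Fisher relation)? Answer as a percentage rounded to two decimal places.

3.09%

After-tax nominal return = 11.15% × (1 − 0.21) = 8.8085%.
1 + r = 1.088085 / 1.05550 = 1.030872
After-tax real rate = 1.030872 − 1 → 3.09%.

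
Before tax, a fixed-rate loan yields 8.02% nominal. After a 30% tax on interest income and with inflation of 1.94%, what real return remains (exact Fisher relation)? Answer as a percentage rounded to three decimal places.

3.604%

After-tax nominal return = 8.02% × (1 − 0.3) = 5.6140%.
1 + r = 1.05614 / 1.01940 = 1.036041
After-tax real rate = 1.036041 − 1 → 3.604%.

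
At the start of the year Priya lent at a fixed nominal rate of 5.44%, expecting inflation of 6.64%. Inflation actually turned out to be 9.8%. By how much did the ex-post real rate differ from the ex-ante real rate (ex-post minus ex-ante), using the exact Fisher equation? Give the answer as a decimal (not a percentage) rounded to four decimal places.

-0.0285

Ex-ante: (1 + 0.0544)/(1 + 0.0664) − 1 = -1.1253%
Ex-post: (1 + 0.0544)/(1 + 0.0980) − 1 = -3.9709%
Difference (ex-post − ex-ante) = -2.8456% → -0.0285.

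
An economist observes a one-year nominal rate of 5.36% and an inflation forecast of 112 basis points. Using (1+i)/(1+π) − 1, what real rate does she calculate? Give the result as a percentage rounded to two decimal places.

4.19%

By the Fisher identity, 1 + r = (1 + i)/(1 + π).
1 + r = 1.05360 / 1.01120 = 1.041930
r = 1.041930 − 1 = 4.1930%, i.e. 4.19%.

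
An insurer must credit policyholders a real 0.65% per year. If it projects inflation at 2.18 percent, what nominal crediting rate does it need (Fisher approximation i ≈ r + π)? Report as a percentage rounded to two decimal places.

2.83%

i ≈ r + π = 0.65% + 2.18% = 2.83%.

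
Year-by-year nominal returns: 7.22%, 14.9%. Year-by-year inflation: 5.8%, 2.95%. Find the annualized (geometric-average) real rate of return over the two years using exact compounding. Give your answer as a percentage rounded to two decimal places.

Nominal growth factor = 1.0722 × 1.1490 = 1.23195780
Price-level growth factor = 1.0580 × 1.0295 = 1.08921100
Real growth factor = 1.23195780 / 1.08921100 = 1.13105523
Annualized real rate = 1.13105523^(1/2) − 1 = 6.3511% → 6.35%.

6.35%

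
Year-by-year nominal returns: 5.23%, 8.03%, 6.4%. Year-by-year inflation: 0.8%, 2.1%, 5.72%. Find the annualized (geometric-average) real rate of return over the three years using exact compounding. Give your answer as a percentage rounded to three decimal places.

Nominal growth factor = 1.0523 × 1.0803 × 1.0640 = 1.20955487
Price-level growth factor = 1.0080 × 1.0210 × 1.0572 = 1.08803641
Real growth factor = 1.20955487 / 1.08803641 = 1.11168602
Annualized real rate = 1.11168602^(1/3) − 1 = 3.5923% → 3.592%.

3.592%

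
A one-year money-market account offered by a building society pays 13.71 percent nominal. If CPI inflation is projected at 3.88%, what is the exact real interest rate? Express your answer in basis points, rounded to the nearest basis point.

946 basis points

1 + r = 1.13710 / 1.03880 = 1.094628
r = 1.094628 − 1 = 9.4628%, i.e. 946 basis points.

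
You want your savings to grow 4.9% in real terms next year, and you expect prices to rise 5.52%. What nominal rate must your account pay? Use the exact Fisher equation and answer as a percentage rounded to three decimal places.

10.690%

(1 + i) = (1 + r)(1 + π) = 1.04900 × 1.05520 = 1.1069048
i = 1.1069048 − 1, so the required nominal rate is 10.690%.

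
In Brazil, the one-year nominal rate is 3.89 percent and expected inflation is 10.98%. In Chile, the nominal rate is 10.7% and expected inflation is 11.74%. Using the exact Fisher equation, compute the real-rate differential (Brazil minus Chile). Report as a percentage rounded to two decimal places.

Brazil: (1 + 0.0389)/(1 + 0.1098) − 1 = -6.3885%
Chile: (1 + 0.1070)/(1 + 0.1174) − 1 = -0.9307%
Differential = -6.3885% − (-0.9307%) = -5.4578% → -5.46%.

-5.46%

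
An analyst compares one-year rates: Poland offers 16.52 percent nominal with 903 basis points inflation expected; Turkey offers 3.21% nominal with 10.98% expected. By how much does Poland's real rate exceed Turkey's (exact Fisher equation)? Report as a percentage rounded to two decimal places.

Poland: (1 + 0.1652)/(1 + 0.0903) − 1 = 6.8697%
Turkey: (1 + 0.0321)/(1 + 0.1098) − 1 = -7.0013%
Differential = 6.8697% − (-7.0013%) = 13.8709% → 13.87%.

13.87%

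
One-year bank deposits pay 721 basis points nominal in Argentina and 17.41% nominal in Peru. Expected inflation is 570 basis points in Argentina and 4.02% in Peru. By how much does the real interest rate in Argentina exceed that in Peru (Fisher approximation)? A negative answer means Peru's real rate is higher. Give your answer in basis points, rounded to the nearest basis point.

Argentina: 7.21% − 5.7% = 1.510%
Peru: 17.41% − 4.02% = 13.390%
Differential = -11.880% → -1188 basis points.

-1188 basis points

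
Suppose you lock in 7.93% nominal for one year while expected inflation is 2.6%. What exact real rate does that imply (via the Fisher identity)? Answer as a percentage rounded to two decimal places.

By the Fisher identity, 1 + r = (1 + i)/(1 + π).
1 + r = 1.07930 / 1.02600 = 1.051949
r = 1.051949 − 1 = 5.1949%, i.e. 5.19%.

5.19%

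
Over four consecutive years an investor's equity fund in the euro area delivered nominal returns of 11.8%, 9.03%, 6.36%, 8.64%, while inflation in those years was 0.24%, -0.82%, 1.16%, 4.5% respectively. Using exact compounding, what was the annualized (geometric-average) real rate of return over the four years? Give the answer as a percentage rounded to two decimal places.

Nominal growth factor = 1.1180 × 1.0903 × 1.0636 × 1.0864 = 1.40849692
Price-level growth factor = 1.0024 × 0.9918 × 1.0116 × 1.0450 = 1.05096989
Real growth factor = 1.40849692 / 1.05096989 = 1.34018770
Annualized real rate = 1.34018770^(1/4) − 1 = 7.5948% → 7.59%.

7.59%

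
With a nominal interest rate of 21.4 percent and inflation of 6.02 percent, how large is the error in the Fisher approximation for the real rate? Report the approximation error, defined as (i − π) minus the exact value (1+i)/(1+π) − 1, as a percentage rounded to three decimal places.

Approximate: r ≈ 21.400% − 6.020% = 15.3800%
Exact: (1 + 0.2140)/(1 + 0.0602) − 1 = 14.5067%
Error = 15.3800% − 14.5067% = 0.8733% → 0.873%.

0.873%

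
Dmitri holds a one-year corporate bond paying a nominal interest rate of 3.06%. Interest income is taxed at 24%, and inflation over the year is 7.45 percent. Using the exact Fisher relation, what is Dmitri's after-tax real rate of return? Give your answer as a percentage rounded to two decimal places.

-4.77%

After-tax nominal return = 3.06% × (1 − 0.24) = 2.3256%.
1 + r = 1.023256 / 1.07450 = 0.952309
After-tax real rate = 0.952309 − 1 → -4.77%.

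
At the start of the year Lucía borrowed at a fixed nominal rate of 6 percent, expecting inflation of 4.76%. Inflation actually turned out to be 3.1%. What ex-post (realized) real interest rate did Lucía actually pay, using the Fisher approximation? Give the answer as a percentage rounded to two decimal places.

Ex-post: 6% − 3.1% = 2.900%
So the realized real rate is 2.90%.

2.90%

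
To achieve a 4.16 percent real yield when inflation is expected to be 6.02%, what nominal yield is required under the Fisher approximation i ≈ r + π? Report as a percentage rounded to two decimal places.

10.18%

i ≈ r + π = 4.16% + 6.02% = 10.18%.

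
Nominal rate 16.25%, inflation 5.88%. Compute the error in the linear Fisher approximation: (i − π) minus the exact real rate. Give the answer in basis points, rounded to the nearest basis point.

58 basis points

Approximate: r ≈ 16.250% − 5.880% = 10.3700%
Exact: (1 + 0.1625)/(1 + 0.0588) − 1 = 9.7941%
Error = 10.3700% − 9.7941% = 0.5759% → 58 basis points.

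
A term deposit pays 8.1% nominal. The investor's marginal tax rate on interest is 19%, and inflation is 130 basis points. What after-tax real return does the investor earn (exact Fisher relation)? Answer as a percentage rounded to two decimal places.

After-tax nominal return = 8.1% × (1 − 0.19) = 6.5610%.
1 + r = 1.06561 / 1.01300 = 1.051935
After-tax real rate = 1.051935 − 1 → 5.19%.

5.19%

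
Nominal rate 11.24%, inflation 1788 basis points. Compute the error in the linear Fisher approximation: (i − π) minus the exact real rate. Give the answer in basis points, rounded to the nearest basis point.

Approximate: r ≈ 11.240% − 17.880% = -6.6400%
Exact: (1 + 0.1124)/(1 + 0.1788) − 1 = -5.6328%
Error = -6.6400% − (-5.6328%) = -1.0072% → -101 basis points.

-101 basis points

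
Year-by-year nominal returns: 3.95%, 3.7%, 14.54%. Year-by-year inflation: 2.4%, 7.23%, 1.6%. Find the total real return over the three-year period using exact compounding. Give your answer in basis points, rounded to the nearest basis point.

1068 basis points

Compound the nominal returns: 1.0395 × 1.0370 × 1.1454 = 1.234697.
Compound inflation: 1.0240 × 1.0723 × 1.0160 = 1.115604.
Deflate: 1.234697 / 1.115604 = 1.106752.
Total real return = 1.106752 − 1 → 1068 basis points.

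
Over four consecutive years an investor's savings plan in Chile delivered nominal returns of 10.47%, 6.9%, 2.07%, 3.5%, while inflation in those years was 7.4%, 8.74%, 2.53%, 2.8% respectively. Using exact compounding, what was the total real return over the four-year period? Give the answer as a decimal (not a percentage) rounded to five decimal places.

Compound the nominal returns: 1.1047 × 1.0690 × 1.0207 × 1.0350 = 1.247557.
Compound inflation: 1.0740 × 1.0874 × 1.0253 × 1.0280 = 1.230942.
Deflate: 1.247557 / 1.230942 = 1.013498.
Total real return = 1.013498 − 1 → 0.01350.

0.01350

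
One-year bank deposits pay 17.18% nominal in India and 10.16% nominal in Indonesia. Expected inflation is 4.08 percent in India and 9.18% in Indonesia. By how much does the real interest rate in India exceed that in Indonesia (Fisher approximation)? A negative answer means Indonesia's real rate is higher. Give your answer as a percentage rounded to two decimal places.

India: 17.18% − 4.08% = 13.100%
Indonesia: 10.16% − 9.18% = 0.980%
Differential = 12.120% → 12.12%.

12.12%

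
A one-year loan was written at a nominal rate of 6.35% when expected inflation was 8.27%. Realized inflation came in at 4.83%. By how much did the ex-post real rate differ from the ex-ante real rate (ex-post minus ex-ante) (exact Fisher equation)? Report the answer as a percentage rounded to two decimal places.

3.22%

Ex-ante: (1 + 0.0635)/(1 + 0.0827) − 1 = -1.7733%
Ex-post: (1 + 0.0635)/(1 + 0.0483) − 1 = 1.4500%
Difference (ex-post − ex-ante) = 3.2233% → 3.22%.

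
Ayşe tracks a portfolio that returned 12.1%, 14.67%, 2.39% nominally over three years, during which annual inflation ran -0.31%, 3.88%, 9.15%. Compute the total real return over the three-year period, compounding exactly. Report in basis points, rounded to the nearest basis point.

1644 basis points

Compound the nominal returns: 1.1210 × 1.1467 × 1.0239 = 1.316173.
Compound inflation: 0.9969 × 1.0388 × 1.0915 = 1.130335.
Deflate: 1.316173 / 1.130335 = 1.164409.
Total real return = 1.164409 − 1 → 1644 basis points.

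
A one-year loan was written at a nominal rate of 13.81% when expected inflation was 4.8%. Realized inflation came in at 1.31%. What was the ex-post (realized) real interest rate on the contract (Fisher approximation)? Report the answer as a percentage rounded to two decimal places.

Ex-post: 13.81% − 1.31% = 12.500%
So the realized real rate is 12.50%.

12.50%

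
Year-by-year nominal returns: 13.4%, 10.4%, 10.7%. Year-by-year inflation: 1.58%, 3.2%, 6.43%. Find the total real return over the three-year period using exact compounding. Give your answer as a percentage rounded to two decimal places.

24.22%

Nominal growth factor = 1.1340 × 1.1040 × 1.1070 = 1.385893
Price-level growth factor = 1.0158 × 1.0320 × 1.0643 = 1.115712
Real growth factor = 1.385893 / 1.115712 = 1.242161
Total real return = 1.242161 − 1 → 24.22%.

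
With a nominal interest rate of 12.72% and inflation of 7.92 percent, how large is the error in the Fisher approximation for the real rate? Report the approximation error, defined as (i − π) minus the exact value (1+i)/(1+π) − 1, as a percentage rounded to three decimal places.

0.352%

Approximate: r ≈ 12.720% − 7.920% = 4.8000%
Exact: (1 + 0.1272)/(1 + 0.0792) − 1 = 4.4477%
Error = 4.8000% − 4.4477% = 0.3523% → 0.352%.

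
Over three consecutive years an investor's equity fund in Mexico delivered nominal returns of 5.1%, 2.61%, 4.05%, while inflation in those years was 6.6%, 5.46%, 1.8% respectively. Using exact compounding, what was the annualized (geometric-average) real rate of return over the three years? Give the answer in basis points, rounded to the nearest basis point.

Nominal growth factor = 1.0510 × 1.0261 × 1.0405 = 1.12210756
Price-level growth factor = 1.0660 × 1.0546 × 1.0180 = 1.14443926
Real growth factor = 1.12210756 / 1.14443926 = 0.98048677
Annualized real rate = 0.98048677^(1/3) − 1 = -0.6547% → -65 basis points.

-65 basis points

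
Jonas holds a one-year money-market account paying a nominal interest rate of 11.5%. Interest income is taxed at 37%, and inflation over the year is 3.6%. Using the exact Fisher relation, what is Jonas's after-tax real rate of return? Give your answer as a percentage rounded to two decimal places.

3.52%

After-tax nominal return = 11.5% × (1 − 0.37) = 7.2450%.
1 + r = 1.07245 / 1.03600 = 1.035183
After-tax real rate = 1.035183 − 1 → 3.52%.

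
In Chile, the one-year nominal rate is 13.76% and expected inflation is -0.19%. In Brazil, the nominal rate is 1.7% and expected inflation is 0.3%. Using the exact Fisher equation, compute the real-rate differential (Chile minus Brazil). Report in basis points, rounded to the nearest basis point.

1258 basis points

Chile: (1 + 0.1376)/(1 − 0.0019) − 1 = 13.9766%
Brazil: (1 + 0.0170)/(1 + 0.0030) − 1 = 1.3958%
Differential = 13.9766% − 1.3958% = 12.5807% → 1258 basis points.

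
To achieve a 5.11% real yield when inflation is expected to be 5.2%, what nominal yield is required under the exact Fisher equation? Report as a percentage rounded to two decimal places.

10.58%

(1 + i) = (1 + r)(1 + π) = 1.05110 × 1.05200 = 1.1057572
i = 1.1057572 − 1, so the required nominal rate is 10.58%.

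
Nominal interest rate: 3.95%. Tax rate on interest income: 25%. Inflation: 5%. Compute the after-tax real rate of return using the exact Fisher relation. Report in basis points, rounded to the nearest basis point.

-194 basis points

After-tax nominal return = 3.95% × (1 − 0.25) = 2.9625%.
1 + r = 1.029625 / 1.05000 = 0.980595
After-tax real rate = 0.980595 − 1 → -194 basis points.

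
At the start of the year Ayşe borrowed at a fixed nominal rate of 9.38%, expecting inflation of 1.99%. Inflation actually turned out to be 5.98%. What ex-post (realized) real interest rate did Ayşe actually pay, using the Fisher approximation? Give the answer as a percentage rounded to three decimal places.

3.400%

Ex-post: 9.38% − 5.98% = 3.400%
So the realized real rate is 3.400%.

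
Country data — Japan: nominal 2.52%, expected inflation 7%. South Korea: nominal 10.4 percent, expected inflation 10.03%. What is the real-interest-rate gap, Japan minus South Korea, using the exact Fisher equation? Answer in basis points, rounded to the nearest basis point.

Japan: (1 + 0.0252)/(1 + 0.0700) − 1 = -4.1869%
South Korea: (1 + 0.1040)/(1 + 0.1003) − 1 = 0.3363%
Differential = -4.1869% − 0.3363% = -4.5232% → -452 basis points.

-452 basis points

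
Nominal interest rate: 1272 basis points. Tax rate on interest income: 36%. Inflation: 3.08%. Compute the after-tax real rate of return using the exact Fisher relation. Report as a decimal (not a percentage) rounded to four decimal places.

After-tax nominal return = 12.72% × (1 − 0.36) = 8.1408%.
1 + r = 1.081408 / 1.03080 = 1.049096
After-tax real rate = 1.049096 − 1 → 0.0491.

0.0491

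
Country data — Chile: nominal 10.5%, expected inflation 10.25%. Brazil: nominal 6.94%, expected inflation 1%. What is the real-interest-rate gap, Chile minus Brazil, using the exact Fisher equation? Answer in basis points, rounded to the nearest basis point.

-565 basis points

Chile: (1 + 0.1050)/(1 + 0.1025) − 1 = 0.2268%
Brazil: (1 + 0.0694)/(1 + 0.0100) − 1 = 5.8812%
Differential = 0.2268% − 5.8812% = -5.6544% → -565 basis points.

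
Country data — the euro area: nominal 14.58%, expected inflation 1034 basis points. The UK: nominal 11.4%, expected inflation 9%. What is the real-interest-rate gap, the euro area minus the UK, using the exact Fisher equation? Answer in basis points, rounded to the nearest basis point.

164 basis points

The euro area: (1 + 0.1458)/(1 + 0.1034) − 1 = 3.8427%
The UK: (1 + 0.1140)/(1 + 0.0900) − 1 = 2.2018%
Differential = 3.8427% − 2.2018% = 1.6408% → 164 basis points.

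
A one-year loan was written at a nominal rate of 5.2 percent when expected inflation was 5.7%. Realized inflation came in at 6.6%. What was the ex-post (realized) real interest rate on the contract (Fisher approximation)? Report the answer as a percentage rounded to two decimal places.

-1.40%

Ex-post: 5.2% − 6.6% = -1.400%
So the realized real rate is -1.40%.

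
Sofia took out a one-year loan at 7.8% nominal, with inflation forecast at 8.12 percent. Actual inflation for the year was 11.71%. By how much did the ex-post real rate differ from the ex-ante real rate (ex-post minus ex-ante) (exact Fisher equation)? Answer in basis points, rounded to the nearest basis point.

Ex-ante: (1 + 0.0780)/(1 + 0.0812) − 1 = -0.2960%
Ex-post: (1 + 0.0780)/(1 + 0.1171) − 1 = -3.5001%
Difference (ex-post − ex-ante) = -3.2042% → -320 basis points.

-320 basis points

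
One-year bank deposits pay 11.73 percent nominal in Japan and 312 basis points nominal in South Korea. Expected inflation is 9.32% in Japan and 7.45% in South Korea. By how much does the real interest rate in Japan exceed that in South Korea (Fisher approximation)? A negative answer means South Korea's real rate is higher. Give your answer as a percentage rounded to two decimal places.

6.74%

Japan: 11.73% − 9.32% = 2.410%
South Korea: 3.12% − 7.45% = -4.330%
Differential = 6.740% → 6.74%.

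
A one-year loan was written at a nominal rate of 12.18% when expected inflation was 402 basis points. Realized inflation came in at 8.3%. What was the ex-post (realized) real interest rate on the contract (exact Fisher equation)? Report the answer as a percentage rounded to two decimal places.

3.58%

Ex-post: (1 + 0.1218)/(1 + 0.0830) − 1 = 3.5826%
So the realized real rate is 3.58%.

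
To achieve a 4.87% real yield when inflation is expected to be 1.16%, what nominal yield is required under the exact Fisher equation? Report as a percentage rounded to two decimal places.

(1 + i) = (1 + r)(1 + π) = 1.04870 × 1.01160 = 1.06086492
i = 1.06086492 − 1, so the required nominal rate is 6.09%.

6.09%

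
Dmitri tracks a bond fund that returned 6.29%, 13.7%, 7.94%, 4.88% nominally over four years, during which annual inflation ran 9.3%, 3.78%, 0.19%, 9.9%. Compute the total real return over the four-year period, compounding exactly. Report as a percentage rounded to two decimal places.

Compound the nominal returns: 1.0629 × 1.1370 × 1.0794 × 1.0488 = 1.368132.
Compound inflation: 1.0930 × 1.0378 × 1.0019 × 1.0990 = 1.248981.
Deflate: 1.368132 / 1.248981 = 1.095398.
Total real return = 1.095398 − 1 → 9.54%.

9.54%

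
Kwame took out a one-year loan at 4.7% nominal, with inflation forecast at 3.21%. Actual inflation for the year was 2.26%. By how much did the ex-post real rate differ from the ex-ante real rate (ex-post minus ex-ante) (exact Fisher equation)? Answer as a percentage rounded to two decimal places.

0.94%

Ex-ante: (1 + 0.0470)/(1 + 0.0321) − 1 = 1.4437%
Ex-post: (1 + 0.0470)/(1 + 0.0226) − 1 = 2.3861%
Difference (ex-post − ex-ante) = 0.9424% → 0.94%.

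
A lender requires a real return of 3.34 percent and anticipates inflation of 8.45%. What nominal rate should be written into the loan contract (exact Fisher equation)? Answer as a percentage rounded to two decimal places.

12.07%

(1 + i) = (1 + r)(1 + π) = 1.03340 × 1.08450 = 1.1207223
i = 1.1207223 − 1, so the required nominal rate is 12.07%.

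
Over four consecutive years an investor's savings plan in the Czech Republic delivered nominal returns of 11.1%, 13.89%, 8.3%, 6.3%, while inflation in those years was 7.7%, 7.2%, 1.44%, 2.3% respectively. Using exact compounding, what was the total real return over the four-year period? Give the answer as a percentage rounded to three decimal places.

Nominal growth factor = 1.1110 × 1.1389 × 1.0830 × 1.0630 = 1.456671
Price-level growth factor = 1.0770 × 1.0720 × 1.0144 × 1.0230 = 1.198106
Real growth factor = 1.456671 / 1.198106 = 1.215811
Total real return = 1.215811 − 1 → 21.581%.

21.581%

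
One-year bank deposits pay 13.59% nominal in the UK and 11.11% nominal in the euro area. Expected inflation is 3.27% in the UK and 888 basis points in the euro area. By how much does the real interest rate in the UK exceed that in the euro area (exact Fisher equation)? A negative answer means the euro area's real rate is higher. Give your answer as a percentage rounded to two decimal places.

The UK: (1 + 0.1359)/(1 + 0.0327) − 1 = 9.9932%
The euro area: (1 + 0.1111)/(1 + 0.0888) − 1 = 2.0481%
Differential = 9.9932% − 2.0481% = 7.9451% → 7.95%.

7.95%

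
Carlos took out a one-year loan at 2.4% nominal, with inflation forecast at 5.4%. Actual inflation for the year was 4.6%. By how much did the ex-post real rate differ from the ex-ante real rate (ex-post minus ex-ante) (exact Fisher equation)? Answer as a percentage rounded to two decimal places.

Ex-ante: (1 + 0.0240)/(1 + 0.0540) − 1 = -2.8463%
Ex-post: (1 + 0.0240)/(1 + 0.0460) − 1 = -2.1033%
Difference (ex-post − ex-ante) = 0.7430% → 0.74%.

0.74%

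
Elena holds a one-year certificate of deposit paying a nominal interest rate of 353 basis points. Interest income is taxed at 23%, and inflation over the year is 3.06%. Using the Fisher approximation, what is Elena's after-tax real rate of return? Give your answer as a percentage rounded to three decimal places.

After-tax nominal return = 3.53% × (1 − 0.23) = 2.7181%.
r ≈ 2.7181% − 3.06% → -0.342%.

-0.342%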